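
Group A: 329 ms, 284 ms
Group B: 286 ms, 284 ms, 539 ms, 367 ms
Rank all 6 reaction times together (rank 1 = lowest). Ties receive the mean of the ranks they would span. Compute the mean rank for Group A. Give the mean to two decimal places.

2.75

Sorted (ascending): 284, 284, 286, 329, 367, 539
The 2 values of 284 occupy positions 1–2 → average rank (1+2)/2 = 1.5.
Group A values → pooled ranks: 329→4, 284→1.5
Mean rank = (4 + 1.5) / 2 = 2.75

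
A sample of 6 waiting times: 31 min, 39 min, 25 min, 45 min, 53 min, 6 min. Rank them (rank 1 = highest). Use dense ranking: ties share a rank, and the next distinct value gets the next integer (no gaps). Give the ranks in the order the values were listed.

Sorted (descending): 53, 45, 39, 31, 25, 6
No ties — each value takes its position as its rank.

4, 3, 5, 2, 1, 6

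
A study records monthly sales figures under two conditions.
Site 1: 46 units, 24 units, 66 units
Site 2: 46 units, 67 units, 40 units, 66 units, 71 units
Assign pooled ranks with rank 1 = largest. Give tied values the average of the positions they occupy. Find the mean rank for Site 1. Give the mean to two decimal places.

5.67

Sorted (descending): 71, 67, 66, 66, 46, 46, 40, 24
The 2 values of 66 occupy positions 3–4 → average rank (3+4)/2 = 3.5.
The 2 values of 46 occupy positions 5–6 → average rank (5+6)/2 = 5.5.
Site 1 values → pooled ranks: 46→5.5, 24→8, 66→3.5
Mean rank = (5.5 + 8 + 3.5) / 3 = 5.67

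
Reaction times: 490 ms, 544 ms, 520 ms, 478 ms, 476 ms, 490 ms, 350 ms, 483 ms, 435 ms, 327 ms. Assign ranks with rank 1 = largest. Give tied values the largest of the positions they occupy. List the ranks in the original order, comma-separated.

4, 1, 2, 6, 7, 4, 9, 5, 8, 10

Sorted (descending): 544, 520, 490, 490, 483, 478, 476, 435, 350, 327
The 2 values of 490 occupy positions 3–4 → each gets rank 4.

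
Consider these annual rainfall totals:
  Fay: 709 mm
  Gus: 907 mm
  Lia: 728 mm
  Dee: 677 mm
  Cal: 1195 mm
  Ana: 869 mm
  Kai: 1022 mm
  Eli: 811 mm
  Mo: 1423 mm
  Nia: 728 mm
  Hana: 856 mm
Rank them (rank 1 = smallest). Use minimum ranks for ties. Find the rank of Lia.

3

Sorted (ascending): 677, 709, 728, 728, 811, 856, 869, 907, 1022, 1195, 1423
The 2 values of 728 occupy positions 3–4 → each gets rank 3.
Lia has value 728 mm → rank 3.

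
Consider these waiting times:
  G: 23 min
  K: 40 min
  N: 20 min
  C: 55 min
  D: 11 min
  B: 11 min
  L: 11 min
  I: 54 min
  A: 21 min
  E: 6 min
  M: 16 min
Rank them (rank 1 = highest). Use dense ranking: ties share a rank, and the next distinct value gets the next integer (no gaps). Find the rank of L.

Sorted (descending): 55, 54, 40, 23, 21, 20, 16, 11, 11, 11, 6
The 3 values of 11 share dense rank 8.
Remaining distinct values take the next consecutive integers.
L has value 11 min → rank 8.

8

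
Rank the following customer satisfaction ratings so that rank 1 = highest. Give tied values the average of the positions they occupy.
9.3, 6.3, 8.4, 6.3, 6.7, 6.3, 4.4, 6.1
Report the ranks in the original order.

1, 5, 2, 5, 3, 5, 8, 7

Sorted (descending): 9.3, 8.4, 6.7, 6.3, 6.3, 6.3, 6.1, 4.4
The 3 values of 6.3 occupy positions 4–6 → average rank 5.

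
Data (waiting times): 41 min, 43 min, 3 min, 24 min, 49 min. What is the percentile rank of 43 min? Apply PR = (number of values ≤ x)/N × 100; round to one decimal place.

N = 5.
Strictly below 43: 3. Equal to 43: 1.
PR = 4/5 × 100 = 80.0

80.0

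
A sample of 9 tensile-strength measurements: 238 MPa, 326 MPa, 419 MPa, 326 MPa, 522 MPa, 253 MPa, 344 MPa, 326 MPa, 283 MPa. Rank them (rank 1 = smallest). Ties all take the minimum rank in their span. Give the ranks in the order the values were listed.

Sorted (ascending): 238, 253, 283, 326, 326, 326, 344, 419, 522
The 3 values of 326 occupy positions 4–6 → each gets rank 4.

1, 4, 8, 4, 9, 2, 7, 4, 3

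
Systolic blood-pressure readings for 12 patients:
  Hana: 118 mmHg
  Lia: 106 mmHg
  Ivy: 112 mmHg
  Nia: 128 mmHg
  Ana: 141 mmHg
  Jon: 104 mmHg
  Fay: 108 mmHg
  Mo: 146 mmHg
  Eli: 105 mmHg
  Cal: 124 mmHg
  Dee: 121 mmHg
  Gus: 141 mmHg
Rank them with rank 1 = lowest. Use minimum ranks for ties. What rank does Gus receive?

10

Sorted (ascending): 104, 105, 106, 108, 112, 118, 121, 124, 128, 141, 141, 146
The 2 values of 141 occupy positions 10–11 → each gets rank 10.
Gus has value 141 mmHg → rank 10.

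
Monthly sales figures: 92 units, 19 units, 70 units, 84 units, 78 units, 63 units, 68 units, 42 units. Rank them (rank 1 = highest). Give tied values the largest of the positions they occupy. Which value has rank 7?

42

Sorted (descending): 92, 84, 78, 70, 68, 63, 42, 19
No ties — each value takes its position as its rank.
Rank 7 → value 42.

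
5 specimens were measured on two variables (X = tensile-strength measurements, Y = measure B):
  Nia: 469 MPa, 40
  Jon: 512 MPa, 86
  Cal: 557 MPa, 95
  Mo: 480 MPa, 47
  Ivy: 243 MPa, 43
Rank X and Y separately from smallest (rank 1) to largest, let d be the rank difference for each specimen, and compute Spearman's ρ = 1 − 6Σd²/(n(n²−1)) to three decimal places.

0.900

Ranks of variable 1: 2, 4, 5, 3, 1
Ranks of variable 2: 1, 4, 5, 3, 2
d = r₁ − r₂: 1, 0, 0, 0, -1
d²: 1, 0, 0, 0, 1; Σd² = 2
ρ = 1 − 6·2/(5·24) = 1 − 12/120 = 0.900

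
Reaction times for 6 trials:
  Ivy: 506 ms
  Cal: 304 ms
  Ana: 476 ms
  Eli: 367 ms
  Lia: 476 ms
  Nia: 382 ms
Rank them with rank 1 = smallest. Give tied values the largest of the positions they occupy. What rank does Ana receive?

5

Sorted (ascending): 304, 367, 382, 476, 476, 506
The 2 values of 476 occupy positions 4–5 → each gets rank 5.
Ana has value 476 ms → rank 5.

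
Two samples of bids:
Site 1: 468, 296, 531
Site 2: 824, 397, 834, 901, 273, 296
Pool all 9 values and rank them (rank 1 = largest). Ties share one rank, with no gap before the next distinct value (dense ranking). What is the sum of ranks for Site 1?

Sorted (descending): 901, 834, 824, 531, 468, 397, 296, 296, 273
The 2 values of 296 share dense rank 7.
Remaining distinct values take the next consecutive integers.
Site 1 values → pooled ranks: 468→5, 296→7, 531→4
Rank sum = 5 + 7 + 4 = 16

16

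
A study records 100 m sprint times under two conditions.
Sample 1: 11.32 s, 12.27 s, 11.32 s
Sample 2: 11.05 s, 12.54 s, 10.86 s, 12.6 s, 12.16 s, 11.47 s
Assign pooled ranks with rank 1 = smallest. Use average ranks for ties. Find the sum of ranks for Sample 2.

31

Sorted (ascending): 10.86, 11.05, 11.32, 11.32, 11.47, 12.16, 12.27, 12.54, 12.6
The 2 values of 11.32 occupy positions 3–4 → average rank (3+4)/2 = 3.5.
Sample 2 values → pooled ranks: 11.05→2, 12.54→8, 10.86→1, 12.6→9, 12.16→6, 11.47→5
Rank sum = 2 + 8 + 1 + 9 + 6 + 5 = 31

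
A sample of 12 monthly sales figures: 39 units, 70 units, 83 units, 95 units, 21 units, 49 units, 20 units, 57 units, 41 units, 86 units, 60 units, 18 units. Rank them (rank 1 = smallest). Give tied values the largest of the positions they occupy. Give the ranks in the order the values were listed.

Sorted (ascending): 18, 20, 21, 39, 41, 49, 57, 60, 70, 83, 86, 95
No ties — each value takes its position as its rank.

4, 9, 10, 12, 3, 6, 2, 7, 5, 11, 8, 1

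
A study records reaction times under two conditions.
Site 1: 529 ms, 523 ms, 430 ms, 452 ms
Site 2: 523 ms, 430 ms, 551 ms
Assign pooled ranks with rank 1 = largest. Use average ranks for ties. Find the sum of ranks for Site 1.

17

Sorted (descending): 551, 529, 523, 523, 452, 430, 430
The 2 values of 523 occupy positions 3–4 → average rank (3+4)/2 = 3.5.
The 2 values of 430 occupy positions 6–7 → average rank (6+7)/2 = 6.5.
Site 1 values → pooled ranks: 529→2, 523→3.5, 430→6.5, 452→5
Rank sum = 2 + 3.5 + 6.5 + 5 = 17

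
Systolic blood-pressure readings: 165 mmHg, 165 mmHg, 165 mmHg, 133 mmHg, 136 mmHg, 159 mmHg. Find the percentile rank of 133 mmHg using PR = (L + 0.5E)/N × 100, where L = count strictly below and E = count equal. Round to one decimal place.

8.3

N = 6.
Strictly below 133: 0. Equal to 133: 1.
PR = (0 + 0.5·1)/6 × 100 = 8.3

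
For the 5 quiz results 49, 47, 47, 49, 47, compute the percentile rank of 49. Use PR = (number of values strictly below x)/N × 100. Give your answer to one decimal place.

60.0

N = 5.
Strictly below 49: 3. Equal to 49: 2.
PR = 3/5 × 100 = 60.0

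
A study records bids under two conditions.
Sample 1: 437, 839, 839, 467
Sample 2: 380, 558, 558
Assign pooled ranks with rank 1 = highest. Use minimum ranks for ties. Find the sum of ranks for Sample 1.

13

Sorted (descending): 839, 839, 558, 558, 467, 437, 380
The 2 values of 839 occupy positions 1–2 → each gets rank 1.
The 2 values of 558 occupy positions 3–4 → each gets rank 3.
Sample 1 values → pooled ranks: 437→6, 839→1, 839→1, 467→5
Rank sum = 6 + 1 + 1 + 5 = 13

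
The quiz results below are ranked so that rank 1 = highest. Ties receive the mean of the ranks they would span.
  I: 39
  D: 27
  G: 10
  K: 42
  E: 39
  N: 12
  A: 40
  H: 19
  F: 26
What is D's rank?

Sorted (descending): 42, 40, 39, 39, 27, 26, 19, 12, 10
The 2 values of 39 occupy positions 3–4 → average rank (3+4)/2 = 3.5.
D has value 27 → rank 5.

5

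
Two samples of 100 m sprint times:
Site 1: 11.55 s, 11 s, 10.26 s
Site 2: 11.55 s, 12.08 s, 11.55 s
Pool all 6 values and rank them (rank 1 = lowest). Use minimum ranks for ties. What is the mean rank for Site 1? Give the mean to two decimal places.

Sorted (ascending): 10.26, 11, 11.55, 11.55, 11.55, 12.08
The 3 values of 11.55 occupy positions 3–5 → each gets rank 3.
Site 1 values → pooled ranks: 11.55→3, 11→2, 10.26→1
Mean rank = (3 + 2 + 1) / 3 = 2.00

2.00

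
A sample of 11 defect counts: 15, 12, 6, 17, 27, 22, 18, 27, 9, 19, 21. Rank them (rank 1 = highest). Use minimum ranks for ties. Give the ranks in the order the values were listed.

8, 9, 11, 7, 1, 3, 6, 1, 10, 5, 4

Sorted (descending): 27, 27, 22, 21, 19, 18, 17, 15, 12, 9, 6
The 2 values of 27 occupy positions 1–2 → each gets rank 1.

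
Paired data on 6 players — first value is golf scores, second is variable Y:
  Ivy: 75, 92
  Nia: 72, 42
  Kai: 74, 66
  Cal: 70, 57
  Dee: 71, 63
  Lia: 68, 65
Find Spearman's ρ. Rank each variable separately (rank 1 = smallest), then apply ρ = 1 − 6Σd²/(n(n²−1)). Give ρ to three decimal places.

Ranks of variable 1: 6, 4, 5, 2, 3, 1
Ranks of variable 2: 6, 1, 5, 2, 3, 4
d = r₁ − r₂: 0, 3, 0, 0, 0, -3
d²: 0, 9, 0, 0, 0, 9; Σd² = 18
ρ = 1 − 6·18/(6·35) = 1 − 108/210 = 0.486

0.486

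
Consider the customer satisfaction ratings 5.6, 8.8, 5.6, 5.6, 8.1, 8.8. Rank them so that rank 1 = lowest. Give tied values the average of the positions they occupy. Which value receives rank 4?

Sorted (ascending): 5.6, 5.6, 5.6, 8.1, 8.8, 8.8
The 3 values of 5.6 occupy positions 1–3 → average rank 2.
The 2 values of 8.8 occupy positions 5–6 → average rank (5+6)/2 = 5.5.
Rank 4 → value 8.1.

8.1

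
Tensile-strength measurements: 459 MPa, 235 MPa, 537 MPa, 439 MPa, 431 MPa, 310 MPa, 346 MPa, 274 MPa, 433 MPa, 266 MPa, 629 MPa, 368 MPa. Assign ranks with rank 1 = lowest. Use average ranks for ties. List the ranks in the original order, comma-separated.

10, 1, 11, 9, 7, 4, 5, 3, 8, 2, 12, 6

Sorted (ascending): 235, 266, 274, 310, 346, 368, 431, 433, 439, 459, 537, 629
No ties — each value takes its position as its rank.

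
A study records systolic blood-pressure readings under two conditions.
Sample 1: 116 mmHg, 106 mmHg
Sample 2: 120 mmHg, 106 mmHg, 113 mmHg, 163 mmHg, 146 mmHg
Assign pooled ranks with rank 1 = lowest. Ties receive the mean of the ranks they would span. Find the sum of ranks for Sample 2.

Sorted (ascending): 106, 106, 113, 116, 120, 146, 163
The 2 values of 106 occupy positions 1–2 → average rank (1+2)/2 = 1.5.
Sample 2 values → pooled ranks: 120→5, 106→1.5, 113→3, 163→7, 146→6
Rank sum = 5 + 1.5 + 3 + 7 + 6 = 22.5

22.5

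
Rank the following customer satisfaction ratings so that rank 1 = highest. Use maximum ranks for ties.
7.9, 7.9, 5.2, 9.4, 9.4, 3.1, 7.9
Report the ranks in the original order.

5, 5, 6, 2, 2, 7, 5

Sorted (descending): 9.4, 9.4, 7.9, 7.9, 7.9, 5.2, 3.1
The 2 values of 9.4 occupy positions 1–2 → each gets rank 2.
The 3 values of 7.9 occupy positions 3–5 → each gets rank 5.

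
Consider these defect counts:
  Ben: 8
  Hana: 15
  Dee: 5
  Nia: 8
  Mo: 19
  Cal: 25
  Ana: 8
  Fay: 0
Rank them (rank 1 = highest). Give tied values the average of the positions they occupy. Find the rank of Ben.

Sorted (descending): 25, 19, 15, 8, 8, 8, 5, 0
The 3 values of 8 occupy positions 4–6 → average rank 5.
Ben has value 8 → rank 5.

5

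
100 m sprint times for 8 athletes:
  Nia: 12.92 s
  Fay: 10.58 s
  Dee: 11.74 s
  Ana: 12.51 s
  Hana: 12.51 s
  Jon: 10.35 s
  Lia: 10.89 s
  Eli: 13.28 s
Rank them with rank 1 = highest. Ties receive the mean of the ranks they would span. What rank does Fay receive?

7

Sorted (descending): 13.28, 12.92, 12.51, 12.51, 11.74, 10.89, 10.58, 10.35
The 2 values of 12.51 occupy positions 3–4 → average rank (3+4)/2 = 3.5.
Fay has value 10.58 s → rank 7.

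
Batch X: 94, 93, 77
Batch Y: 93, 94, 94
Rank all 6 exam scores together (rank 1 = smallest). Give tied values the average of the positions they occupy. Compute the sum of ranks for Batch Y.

Sorted (ascending): 77, 93, 93, 94, 94, 94
The 2 values of 93 occupy positions 2–3 → average rank (2+3)/2 = 2.5.
The 3 values of 94 occupy positions 4–6 → average rank 5.
Batch Y values → pooled ranks: 93→2.5, 94→5, 94→5
Rank sum = 2.5 + 5 + 5 = 12.5

12.5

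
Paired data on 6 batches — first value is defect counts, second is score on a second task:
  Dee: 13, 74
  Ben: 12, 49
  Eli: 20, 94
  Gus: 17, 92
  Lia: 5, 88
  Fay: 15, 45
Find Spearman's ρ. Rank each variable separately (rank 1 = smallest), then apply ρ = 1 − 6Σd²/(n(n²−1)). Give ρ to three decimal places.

Ranks of variable 1: 3, 2, 6, 5, 1, 4
Ranks of variable 2: 3, 2, 6, 5, 4, 1
d = r₁ − r₂: 0, 0, 0, 0, -3, 3
d²: 0, 0, 0, 0, 9, 9; Σd² = 18
ρ = 1 − 6·18/(6·35) = 1 − 108/210 = 0.486

0.486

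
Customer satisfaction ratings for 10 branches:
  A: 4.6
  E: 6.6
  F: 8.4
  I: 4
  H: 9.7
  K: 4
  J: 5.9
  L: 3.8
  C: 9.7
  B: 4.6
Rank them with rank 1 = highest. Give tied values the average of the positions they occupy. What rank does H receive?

Sorted (descending): 9.7, 9.7, 8.4, 6.6, 5.9, 4.6, 4.6, 4, 4, 3.8
The 2 values of 9.7 occupy positions 1–2 → average rank (1+2)/2 = 1.5.
The 2 values of 4.6 occupy positions 6–7 → average rank (6+7)/2 = 6.5.
The 2 values of 4 occupy positions 8–9 → average rank (8+9)/2 = 8.5.
H has value 9.7 → rank 1.5.

1.5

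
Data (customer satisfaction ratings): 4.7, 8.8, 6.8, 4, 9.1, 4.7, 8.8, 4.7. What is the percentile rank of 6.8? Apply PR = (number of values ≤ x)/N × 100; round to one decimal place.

62.5

N = 8.
Strictly below 6.8: 4. Equal to 6.8: 1.
PR = 5/8 × 100 = 62.5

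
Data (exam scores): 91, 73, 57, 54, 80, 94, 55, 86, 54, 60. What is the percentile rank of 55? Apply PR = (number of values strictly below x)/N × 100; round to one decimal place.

20.0

N = 10.
Strictly below 55: 2. Equal to 55: 1.
PR = 2/10 × 100 = 20.0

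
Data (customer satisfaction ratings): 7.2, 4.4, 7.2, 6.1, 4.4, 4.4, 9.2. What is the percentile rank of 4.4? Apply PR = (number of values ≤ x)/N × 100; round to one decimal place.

N = 7.
Strictly below 4.4: 0. Equal to 4.4: 3.
PR = 3/7 × 100 = 42.9

42.9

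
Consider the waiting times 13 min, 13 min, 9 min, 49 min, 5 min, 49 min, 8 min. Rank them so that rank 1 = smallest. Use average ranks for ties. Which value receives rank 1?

5

Sorted (ascending): 5, 8, 9, 13, 13, 49, 49
The 2 values of 13 occupy positions 4–5 → average rank (4+5)/2 = 4.5.
The 2 values of 49 occupy positions 6–7 → average rank (6+7)/2 = 6.5.
Rank 1 → value 5.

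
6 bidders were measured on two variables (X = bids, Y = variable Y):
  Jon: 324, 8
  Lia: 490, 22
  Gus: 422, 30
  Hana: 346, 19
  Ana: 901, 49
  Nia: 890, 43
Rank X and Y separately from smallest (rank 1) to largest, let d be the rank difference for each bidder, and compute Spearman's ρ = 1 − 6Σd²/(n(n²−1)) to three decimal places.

Ranks of variable 1: 1, 4, 3, 2, 6, 5
Ranks of variable 2: 1, 3, 4, 2, 6, 5
d = r₁ − r₂: 0, 1, -1, 0, 0, 0
d²: 0, 1, 1, 0, 0, 0; Σd² = 2
ρ = 1 − 6·2/(6·35) = 1 − 12/210 = 0.943

0.943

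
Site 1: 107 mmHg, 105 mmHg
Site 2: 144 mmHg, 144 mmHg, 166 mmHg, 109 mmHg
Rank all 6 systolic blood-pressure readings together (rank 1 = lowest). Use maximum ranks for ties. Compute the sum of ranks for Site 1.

Sorted (ascending): 105, 107, 109, 144, 144, 166
The 2 values of 144 occupy positions 4–5 → each gets rank 5.
Site 1 values → pooled ranks: 107→2, 105→1
Rank sum = 2 + 1 = 3

3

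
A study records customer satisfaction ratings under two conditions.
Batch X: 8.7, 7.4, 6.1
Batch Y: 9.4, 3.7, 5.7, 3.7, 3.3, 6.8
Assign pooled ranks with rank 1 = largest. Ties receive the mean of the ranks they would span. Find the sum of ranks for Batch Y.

35

Sorted (descending): 9.4, 8.7, 7.4, 6.8, 6.1, 5.7, 3.7, 3.7, 3.3
The 2 values of 3.7 occupy positions 7–8 → average rank (7+8)/2 = 7.5.
Batch Y values → pooled ranks: 9.4→1, 3.7→7.5, 5.7→6, 3.7→7.5, 3.3→9, 6.8→4
Rank sum = 1 + 7.5 + 6 + 7.5 + 9 + 4 = 35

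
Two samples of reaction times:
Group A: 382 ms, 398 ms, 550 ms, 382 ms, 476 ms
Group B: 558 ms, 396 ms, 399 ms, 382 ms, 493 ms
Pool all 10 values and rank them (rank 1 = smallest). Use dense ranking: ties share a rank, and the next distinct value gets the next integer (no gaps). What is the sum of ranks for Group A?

Sorted (ascending): 382, 382, 382, 396, 398, 399, 476, 493, 550, 558
The 3 values of 382 share dense rank 1.
Remaining distinct values take the next consecutive integers.
Group A values → pooled ranks: 382→1, 398→3, 550→7, 382→1, 476→5
Rank sum = 1 + 3 + 7 + 1 + 5 = 17

17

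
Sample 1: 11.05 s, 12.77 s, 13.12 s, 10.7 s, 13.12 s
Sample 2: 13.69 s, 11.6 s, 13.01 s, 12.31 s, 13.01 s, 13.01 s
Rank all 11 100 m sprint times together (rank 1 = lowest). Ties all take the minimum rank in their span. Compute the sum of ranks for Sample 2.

Sorted (ascending): 10.7, 11.05, 11.6, 12.31, 12.77, 13.01, 13.01, 13.01, 13.12, 13.12, 13.69
The 3 values of 13.01 occupy positions 6–8 → each gets rank 6.
The 2 values of 13.12 occupy positions 9–10 → each gets rank 9.
Sample 2 values → pooled ranks: 13.69→11, 11.6→3, 13.01→6, 12.31→4, 13.01→6, 13.01→6
Rank sum = 11 + 3 + 6 + 4 + 6 + 6 = 36

36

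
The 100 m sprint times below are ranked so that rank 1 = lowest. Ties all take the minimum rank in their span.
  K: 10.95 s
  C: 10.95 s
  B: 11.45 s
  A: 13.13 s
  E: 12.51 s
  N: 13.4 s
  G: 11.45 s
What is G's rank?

Sorted (ascending): 10.95, 10.95, 11.45, 11.45, 12.51, 13.13, 13.4
The 2 values of 10.95 occupy positions 1–2 → each gets rank 1.
The 2 values of 11.45 occupy positions 3–4 → each gets rank 3.
G has value 11.45 s → rank 3.

3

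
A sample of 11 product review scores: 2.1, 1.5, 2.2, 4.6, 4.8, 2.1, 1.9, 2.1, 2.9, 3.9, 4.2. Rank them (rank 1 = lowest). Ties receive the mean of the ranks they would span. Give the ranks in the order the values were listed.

Sorted (ascending): 1.5, 1.9, 2.1, 2.1, 2.1, 2.2, 2.9, 3.9, 4.2, 4.6, 4.8
The 3 values of 2.1 occupy positions 3–5 → average rank 4.

4, 1, 6, 10, 11, 4, 2, 4, 7, 8, 9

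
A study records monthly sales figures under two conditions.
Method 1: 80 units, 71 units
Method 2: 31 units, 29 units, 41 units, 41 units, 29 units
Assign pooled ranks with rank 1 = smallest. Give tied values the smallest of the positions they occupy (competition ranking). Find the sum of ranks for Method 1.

13

Sorted (ascending): 29, 29, 31, 41, 41, 71, 80
The 2 values of 29 occupy positions 1–2 → each gets rank 1.
The 2 values of 41 occupy positions 4–5 → each gets rank 4.
Method 1 values → pooled ranks: 80→7, 71→6
Rank sum = 7 + 6 = 13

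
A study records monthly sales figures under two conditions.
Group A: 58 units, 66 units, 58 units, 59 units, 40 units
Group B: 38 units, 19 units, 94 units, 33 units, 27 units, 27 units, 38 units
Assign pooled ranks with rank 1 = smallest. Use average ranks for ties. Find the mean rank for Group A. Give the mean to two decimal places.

9.00

Sorted (ascending): 19, 27, 27, 33, 38, 38, 40, 58, 58, 59, 66, 94
The 2 values of 27 occupy positions 2–3 → average rank (2+3)/2 = 2.5.
The 2 values of 38 occupy positions 5–6 → average rank (5+6)/2 = 5.5.
The 2 values of 58 occupy positions 8–9 → average rank (8+9)/2 = 8.5.
Group A values → pooled ranks: 58→8.5, 66→11, 58→8.5, 59→10, 40→7
Mean rank = (8.5 + 11 + 8.5 + 10 + 7) / 5 = 9.00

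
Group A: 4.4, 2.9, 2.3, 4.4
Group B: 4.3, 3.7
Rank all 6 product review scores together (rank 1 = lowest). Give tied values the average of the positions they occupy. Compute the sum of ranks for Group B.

Sorted (ascending): 2.3, 2.9, 3.7, 4.3, 4.4, 4.4
The 2 values of 4.4 occupy positions 5–6 → average rank (5+6)/2 = 5.5.
Group B values → pooled ranks: 4.3→4, 3.7→3
Rank sum = 4 + 3 = 7

7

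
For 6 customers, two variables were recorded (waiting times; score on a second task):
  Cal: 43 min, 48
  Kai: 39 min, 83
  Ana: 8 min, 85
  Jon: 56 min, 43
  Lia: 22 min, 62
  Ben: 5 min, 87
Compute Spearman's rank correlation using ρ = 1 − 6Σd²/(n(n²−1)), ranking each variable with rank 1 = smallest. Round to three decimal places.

-0.943

Ranks of variable 1: 5, 4, 2, 6, 3, 1
Ranks of variable 2: 2, 4, 5, 1, 3, 6
d = r₁ − r₂: 3, 0, -3, 5, 0, -5
d²: 9, 0, 9, 25, 0, 25; Σd² = 68
ρ = 1 − 6·68/(6·35) = 1 − 408/210 = -0.943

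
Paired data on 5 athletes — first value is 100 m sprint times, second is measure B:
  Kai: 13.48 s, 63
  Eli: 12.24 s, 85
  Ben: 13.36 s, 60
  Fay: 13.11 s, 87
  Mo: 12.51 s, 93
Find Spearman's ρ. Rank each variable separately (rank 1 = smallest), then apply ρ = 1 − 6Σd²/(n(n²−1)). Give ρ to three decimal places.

-0.600

Ranks of variable 1: 5, 1, 4, 3, 2
Ranks of variable 2: 2, 3, 1, 4, 5
d = r₁ − r₂: 3, -2, 3, -1, -3
d²: 9, 4, 9, 1, 9; Σd² = 32
ρ = 1 − 6·32/(5·24) = 1 − 192/120 = -0.600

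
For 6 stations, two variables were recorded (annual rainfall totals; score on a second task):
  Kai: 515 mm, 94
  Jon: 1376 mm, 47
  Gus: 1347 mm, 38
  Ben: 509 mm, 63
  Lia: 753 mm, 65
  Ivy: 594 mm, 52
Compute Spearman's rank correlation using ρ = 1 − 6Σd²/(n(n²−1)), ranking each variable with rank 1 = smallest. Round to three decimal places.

Ranks of variable 1: 2, 6, 5, 1, 4, 3
Ranks of variable 2: 6, 2, 1, 4, 5, 3
d = r₁ − r₂: -4, 4, 4, -3, -1, 0
d²: 16, 16, 16, 9, 1, 0; Σd² = 58
ρ = 1 − 6·58/(6·35) = 1 − 348/210 = -0.657

-0.657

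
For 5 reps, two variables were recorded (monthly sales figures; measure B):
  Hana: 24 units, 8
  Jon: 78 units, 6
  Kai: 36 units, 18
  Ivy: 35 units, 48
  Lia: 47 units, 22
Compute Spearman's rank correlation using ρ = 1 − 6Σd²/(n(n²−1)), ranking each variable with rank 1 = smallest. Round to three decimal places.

-0.300

Ranks of variable 1: 1, 5, 3, 2, 4
Ranks of variable 2: 2, 1, 3, 5, 4
d = r₁ − r₂: -1, 4, 0, -3, 0
d²: 1, 16, 0, 9, 0; Σd² = 26
ρ = 1 − 6·26/(5·24) = 1 − 156/120 = -0.300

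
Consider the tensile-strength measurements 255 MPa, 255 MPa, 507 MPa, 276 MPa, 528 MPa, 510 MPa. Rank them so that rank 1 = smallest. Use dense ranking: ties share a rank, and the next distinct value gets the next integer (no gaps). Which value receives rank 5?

528

Sorted (ascending): 255, 255, 276, 507, 510, 528
The 2 values of 255 share dense rank 1.
Remaining distinct values take the next consecutive integers.
Rank 5 → value 528.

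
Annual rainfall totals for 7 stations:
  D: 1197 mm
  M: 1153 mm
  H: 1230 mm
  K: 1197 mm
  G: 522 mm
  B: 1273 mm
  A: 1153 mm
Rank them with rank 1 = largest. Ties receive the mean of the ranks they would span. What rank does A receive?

5.5

Sorted (descending): 1273, 1230, 1197, 1197, 1153, 1153, 522
The 2 values of 1197 occupy positions 3–4 → average rank (3+4)/2 = 3.5.
The 2 values of 1153 occupy positions 5–6 → average rank (5+6)/2 = 5.5.
A has value 1153 mm → rank 5.5.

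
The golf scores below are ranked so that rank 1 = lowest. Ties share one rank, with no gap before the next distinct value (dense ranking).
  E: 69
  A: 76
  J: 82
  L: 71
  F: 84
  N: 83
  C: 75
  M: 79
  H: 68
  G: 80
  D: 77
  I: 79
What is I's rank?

Sorted (ascending): 68, 69, 71, 75, 76, 77, 79, 79, 80, 82, 83, 84
The 2 values of 79 share dense rank 7.
Remaining distinct values take the next consecutive integers.
I has value 79 → rank 7.

7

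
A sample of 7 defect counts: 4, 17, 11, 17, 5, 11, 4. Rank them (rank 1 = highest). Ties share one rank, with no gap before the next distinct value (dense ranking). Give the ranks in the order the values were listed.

4, 1, 2, 1, 3, 2, 4

Sorted (descending): 17, 17, 11, 11, 5, 4, 4
The 2 values of 17 share dense rank 1.
The 2 values of 11 share dense rank 2.
The 2 values of 4 share dense rank 4.
Remaining distinct values take the next consecutive integers.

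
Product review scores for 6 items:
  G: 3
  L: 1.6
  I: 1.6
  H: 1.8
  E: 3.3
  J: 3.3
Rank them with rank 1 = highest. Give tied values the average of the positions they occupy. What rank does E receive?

Sorted (descending): 3.3, 3.3, 3, 1.8, 1.6, 1.6
The 2 values of 3.3 occupy positions 1–2 → average rank (1+2)/2 = 1.5.
The 2 values of 1.6 occupy positions 5–6 → average rank (5+6)/2 = 5.5.
E has value 3.3 → rank 1.5.

1.5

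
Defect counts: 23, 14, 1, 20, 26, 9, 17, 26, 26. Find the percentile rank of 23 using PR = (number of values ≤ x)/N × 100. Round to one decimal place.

N = 9.
Strictly below 23: 5. Equal to 23: 1.
PR = 6/9 × 100 = 66.7

66.7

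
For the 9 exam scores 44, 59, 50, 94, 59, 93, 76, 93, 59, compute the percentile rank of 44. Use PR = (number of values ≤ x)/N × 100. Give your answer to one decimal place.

N = 9.
Strictly below 44: 0. Equal to 44: 1.
PR = 1/9 × 100 = 11.1

11.1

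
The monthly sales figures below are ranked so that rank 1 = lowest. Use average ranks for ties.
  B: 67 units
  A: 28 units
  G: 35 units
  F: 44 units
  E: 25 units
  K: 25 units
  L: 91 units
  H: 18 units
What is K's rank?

2.5

Sorted (ascending): 18, 25, 25, 28, 35, 44, 67, 91
The 2 values of 25 occupy positions 2–3 → average rank (2+3)/2 = 2.5.
K has value 25 units → rank 2.5.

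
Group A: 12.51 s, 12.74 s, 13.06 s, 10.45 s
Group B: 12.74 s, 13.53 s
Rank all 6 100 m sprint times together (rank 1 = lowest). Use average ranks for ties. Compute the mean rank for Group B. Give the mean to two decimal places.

Sorted (ascending): 10.45, 12.51, 12.74, 12.74, 13.06, 13.53
The 2 values of 12.74 occupy positions 3–4 → average rank (3+4)/2 = 3.5.
Group B values → pooled ranks: 12.74→3.5, 13.53→6
Mean rank = (3.5 + 6) / 2 = 4.75

4.75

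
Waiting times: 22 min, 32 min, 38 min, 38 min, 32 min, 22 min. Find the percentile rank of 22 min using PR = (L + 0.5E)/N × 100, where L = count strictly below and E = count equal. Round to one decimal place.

16.7

N = 6.
Strictly below 22: 0. Equal to 22: 2.
PR = (0 + 0.5·2)/6 × 100 = 16.7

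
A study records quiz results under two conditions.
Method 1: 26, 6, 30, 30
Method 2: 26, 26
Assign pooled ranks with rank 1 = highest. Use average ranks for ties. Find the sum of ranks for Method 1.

13

Sorted (descending): 30, 30, 26, 26, 26, 6
The 2 values of 30 occupy positions 1–2 → average rank (1+2)/2 = 1.5.
The 3 values of 26 occupy positions 3–5 → average rank 4.
Method 1 values → pooled ranks: 26→4, 6→6, 30→1.5, 30→1.5
Rank sum = 4 + 6 + 1.5 + 1.5 = 13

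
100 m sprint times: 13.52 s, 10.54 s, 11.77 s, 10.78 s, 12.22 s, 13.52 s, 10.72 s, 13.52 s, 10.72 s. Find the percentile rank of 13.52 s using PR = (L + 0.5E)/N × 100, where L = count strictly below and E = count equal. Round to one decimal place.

83.3

N = 9.
Strictly below 13.52: 6. Equal to 13.52: 3.
PR = (6 + 0.5·3)/9 × 100 = 83.3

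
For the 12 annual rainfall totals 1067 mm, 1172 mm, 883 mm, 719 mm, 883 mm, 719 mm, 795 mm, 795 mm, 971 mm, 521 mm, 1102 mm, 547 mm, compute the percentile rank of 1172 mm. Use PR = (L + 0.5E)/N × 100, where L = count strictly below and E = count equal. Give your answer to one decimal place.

N = 12.
Strictly below 1172: 11. Equal to 1172: 1.
PR = (11 + 0.5·1)/12 × 100 = 95.8

95.8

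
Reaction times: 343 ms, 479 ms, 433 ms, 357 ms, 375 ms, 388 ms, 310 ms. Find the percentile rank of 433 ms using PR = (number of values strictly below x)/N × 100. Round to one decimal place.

71.4

N = 7.
Strictly below 433: 5. Equal to 433: 1.
PR = 5/7 × 100 = 71.4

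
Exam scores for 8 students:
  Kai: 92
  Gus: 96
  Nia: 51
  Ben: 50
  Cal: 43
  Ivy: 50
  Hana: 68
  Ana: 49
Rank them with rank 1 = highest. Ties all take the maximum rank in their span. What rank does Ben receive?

6

Sorted (descending): 96, 92, 68, 51, 50, 50, 49, 43
The 2 values of 50 occupy positions 5–6 → each gets rank 6.
Ben has value 50 → rank 6.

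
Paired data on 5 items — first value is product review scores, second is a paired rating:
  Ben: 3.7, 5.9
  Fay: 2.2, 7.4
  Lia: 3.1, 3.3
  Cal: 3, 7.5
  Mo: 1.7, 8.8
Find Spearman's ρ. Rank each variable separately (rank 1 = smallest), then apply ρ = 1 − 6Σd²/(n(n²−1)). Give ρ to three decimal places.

Ranks of variable 1: 5, 2, 4, 3, 1
Ranks of variable 2: 2, 3, 1, 4, 5
d = r₁ − r₂: 3, -1, 3, -1, -4
d²: 9, 1, 9, 1, 16; Σd² = 36
ρ = 1 − 6·36/(5·24) = 1 − 216/120 = -0.800

-0.800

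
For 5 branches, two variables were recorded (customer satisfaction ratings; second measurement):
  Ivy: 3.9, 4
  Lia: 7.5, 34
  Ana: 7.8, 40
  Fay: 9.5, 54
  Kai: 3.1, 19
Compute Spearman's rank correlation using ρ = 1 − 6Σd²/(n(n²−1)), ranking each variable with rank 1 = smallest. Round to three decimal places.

Ranks of variable 1: 2, 3, 4, 5, 1
Ranks of variable 2: 1, 3, 4, 5, 2
d = r₁ − r₂: 1, 0, 0, 0, -1
d²: 1, 0, 0, 0, 1; Σd² = 2
ρ = 1 − 6·2/(5·24) = 1 − 12/120 = 0.900

0.900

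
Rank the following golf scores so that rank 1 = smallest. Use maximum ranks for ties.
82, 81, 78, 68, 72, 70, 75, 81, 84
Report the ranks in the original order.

8, 7, 5, 1, 3, 2, 4, 7, 9

Sorted (ascending): 68, 70, 72, 75, 78, 81, 81, 82, 84
The 2 values of 81 occupy positions 6–7 → each gets rank 7.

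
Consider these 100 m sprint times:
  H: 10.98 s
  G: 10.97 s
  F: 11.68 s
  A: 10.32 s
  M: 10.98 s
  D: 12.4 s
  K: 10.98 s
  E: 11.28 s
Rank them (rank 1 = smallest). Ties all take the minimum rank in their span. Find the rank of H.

Sorted (ascending): 10.32, 10.97, 10.98, 10.98, 10.98, 11.28, 11.68, 12.4
The 3 values of 10.98 occupy positions 3–5 → each gets rank 3.
H has value 10.98 s → rank 3.

3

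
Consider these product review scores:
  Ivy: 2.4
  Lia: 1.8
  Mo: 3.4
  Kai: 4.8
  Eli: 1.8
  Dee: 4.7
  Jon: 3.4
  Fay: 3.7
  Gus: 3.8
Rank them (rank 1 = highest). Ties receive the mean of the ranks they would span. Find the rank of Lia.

8.5

Sorted (descending): 4.8, 4.7, 3.8, 3.7, 3.4, 3.4, 2.4, 1.8, 1.8
The 2 values of 3.4 occupy positions 5–6 → average rank (5+6)/2 = 5.5.
The 2 values of 1.8 occupy positions 8–9 → average rank (8+9)/2 = 8.5.
Lia has value 1.8 → rank 8.5.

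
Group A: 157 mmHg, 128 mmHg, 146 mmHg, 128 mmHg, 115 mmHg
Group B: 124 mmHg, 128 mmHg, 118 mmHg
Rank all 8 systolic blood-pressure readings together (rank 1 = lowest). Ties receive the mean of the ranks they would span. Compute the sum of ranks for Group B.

10

Sorted (ascending): 115, 118, 124, 128, 128, 128, 146, 157
The 3 values of 128 occupy positions 4–6 → average rank 5.
Group B values → pooled ranks: 124→3, 128→5, 118→2
Rank sum = 3 + 5 + 2 = 10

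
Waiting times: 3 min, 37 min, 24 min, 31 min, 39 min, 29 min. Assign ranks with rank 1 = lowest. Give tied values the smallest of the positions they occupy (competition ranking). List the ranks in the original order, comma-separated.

Sorted (ascending): 3, 24, 29, 31, 37, 39
No ties — each value takes its position as its rank.

1, 5, 2, 4, 6, 3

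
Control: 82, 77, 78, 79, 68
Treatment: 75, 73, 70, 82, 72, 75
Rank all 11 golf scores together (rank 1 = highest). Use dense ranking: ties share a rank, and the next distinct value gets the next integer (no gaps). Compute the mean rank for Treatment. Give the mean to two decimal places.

Sorted (descending): 82, 82, 79, 78, 77, 75, 75, 73, 72, 70, 68
The 2 values of 82 share dense rank 1.
The 2 values of 75 share dense rank 5.
Remaining distinct values take the next consecutive integers.
Treatment values → pooled ranks: 75→5, 73→6, 70→8, 82→1, 72→7, 75→5
Mean rank = (5 + 6 + 8 + 1 + 7 + 5) / 6 = 5.33

5.33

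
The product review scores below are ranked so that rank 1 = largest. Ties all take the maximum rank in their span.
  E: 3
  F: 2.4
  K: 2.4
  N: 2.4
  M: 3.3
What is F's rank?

5

Sorted (descending): 3.3, 3, 2.4, 2.4, 2.4
The 3 values of 2.4 occupy positions 3–5 → each gets rank 5.
F has value 2.4 → rank 5.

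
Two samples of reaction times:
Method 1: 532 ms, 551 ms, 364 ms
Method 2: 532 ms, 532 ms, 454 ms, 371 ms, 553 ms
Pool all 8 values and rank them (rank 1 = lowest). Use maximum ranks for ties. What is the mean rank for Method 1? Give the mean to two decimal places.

Sorted (ascending): 364, 371, 454, 532, 532, 532, 551, 553
The 3 values of 532 occupy positions 4–6 → each gets rank 6.
Method 1 values → pooled ranks: 532→6, 551→7, 364→1
Mean rank = (6 + 7 + 1) / 3 = 4.67

4.67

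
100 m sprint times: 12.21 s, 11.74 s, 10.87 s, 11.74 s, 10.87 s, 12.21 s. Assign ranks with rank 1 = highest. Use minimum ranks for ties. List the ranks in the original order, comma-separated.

Sorted (descending): 12.21, 12.21, 11.74, 11.74, 10.87, 10.87
The 2 values of 12.21 occupy positions 1–2 → each gets rank 1.
The 2 values of 11.74 occupy positions 3–4 → each gets rank 3.
The 2 values of 10.87 occupy positions 5–6 → each gets rank 5.

1, 3, 5, 3, 5, 1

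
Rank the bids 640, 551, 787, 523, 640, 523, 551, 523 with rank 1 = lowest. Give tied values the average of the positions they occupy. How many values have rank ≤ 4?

Sorted (ascending): 523, 523, 523, 551, 551, 640, 640, 787
The 3 values of 523 occupy positions 1–3 → average rank 2.
The 2 values of 551 occupy positions 4–5 → average rank (4+5)/2 = 4.5.
The 2 values of 640 occupy positions 6–7 → average rank (6+7)/2 = 6.5.
Ranks ≤ 4: {2, 2, 2} → 3 values.

3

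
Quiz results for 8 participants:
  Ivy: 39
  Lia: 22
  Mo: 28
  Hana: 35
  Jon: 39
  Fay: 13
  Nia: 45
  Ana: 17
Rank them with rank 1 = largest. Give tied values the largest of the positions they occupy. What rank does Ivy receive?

Sorted (descending): 45, 39, 39, 35, 28, 22, 17, 13
The 2 values of 39 occupy positions 2–3 → each gets rank 3.
Ivy has value 39 → rank 3.

3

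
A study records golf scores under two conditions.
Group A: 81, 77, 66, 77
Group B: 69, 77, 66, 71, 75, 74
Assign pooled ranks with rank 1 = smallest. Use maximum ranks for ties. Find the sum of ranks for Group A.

Sorted (ascending): 66, 66, 69, 71, 74, 75, 77, 77, 77, 81
The 2 values of 66 occupy positions 1–2 → each gets rank 2.
The 3 values of 77 occupy positions 7–9 → each gets rank 9.
Group A values → pooled ranks: 81→10, 77→9, 66→2, 77→9
Rank sum = 10 + 9 + 2 + 9 = 30

30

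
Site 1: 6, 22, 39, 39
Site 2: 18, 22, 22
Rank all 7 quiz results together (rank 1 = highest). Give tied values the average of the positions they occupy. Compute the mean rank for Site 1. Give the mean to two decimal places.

Sorted (descending): 39, 39, 22, 22, 22, 18, 6
The 2 values of 39 occupy positions 1–2 → average rank (1+2)/2 = 1.5.
The 3 values of 22 occupy positions 3–5 → average rank 4.
Site 1 values → pooled ranks: 6→7, 22→4, 39→1.5, 39→1.5
Mean rank = (7 + 4 + 1.5 + 1.5) / 4 = 3.50

3.50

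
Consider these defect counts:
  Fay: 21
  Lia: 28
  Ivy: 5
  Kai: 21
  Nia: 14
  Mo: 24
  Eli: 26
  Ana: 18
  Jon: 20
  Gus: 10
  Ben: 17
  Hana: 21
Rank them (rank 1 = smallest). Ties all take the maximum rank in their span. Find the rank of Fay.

9

Sorted (ascending): 5, 10, 14, 17, 18, 20, 21, 21, 21, 24, 26, 28
The 3 values of 21 occupy positions 7–9 → each gets rank 9.
Fay has value 21 → rank 9.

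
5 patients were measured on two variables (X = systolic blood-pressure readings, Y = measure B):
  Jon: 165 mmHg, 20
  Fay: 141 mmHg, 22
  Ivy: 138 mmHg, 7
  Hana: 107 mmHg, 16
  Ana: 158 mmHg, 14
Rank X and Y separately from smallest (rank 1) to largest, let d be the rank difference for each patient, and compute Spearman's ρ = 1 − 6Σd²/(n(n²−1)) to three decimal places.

0.300

Ranks of variable 1: 5, 3, 2, 1, 4
Ranks of variable 2: 4, 5, 1, 3, 2
d = r₁ − r₂: 1, -2, 1, -2, 2
d²: 1, 4, 1, 4, 4; Σd² = 14
ρ = 1 − 6·14/(5·24) = 1 − 84/120 = 0.300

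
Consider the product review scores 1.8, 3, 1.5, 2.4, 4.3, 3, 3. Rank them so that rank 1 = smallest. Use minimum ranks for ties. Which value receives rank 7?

Sorted (ascending): 1.5, 1.8, 2.4, 3, 3, 3, 4.3
The 3 values of 3 occupy positions 4–6 → each gets rank 4.
Rank 7 → value 4.3.

4.3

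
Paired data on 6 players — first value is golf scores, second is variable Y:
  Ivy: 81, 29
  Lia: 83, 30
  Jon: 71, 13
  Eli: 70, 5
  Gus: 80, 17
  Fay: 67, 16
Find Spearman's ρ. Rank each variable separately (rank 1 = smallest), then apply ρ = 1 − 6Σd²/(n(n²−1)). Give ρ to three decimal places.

0.829

Ranks of variable 1: 5, 6, 3, 2, 4, 1
Ranks of variable 2: 5, 6, 2, 1, 4, 3
d = r₁ − r₂: 0, 0, 1, 1, 0, -2
d²: 0, 0, 1, 1, 0, 4; Σd² = 6
ρ = 1 − 6·6/(6·35) = 1 − 36/210 = 0.829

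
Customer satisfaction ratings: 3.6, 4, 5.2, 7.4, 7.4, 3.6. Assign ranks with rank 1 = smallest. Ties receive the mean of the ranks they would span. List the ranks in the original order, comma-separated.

1.5, 3, 4, 5.5, 5.5, 1.5

Sorted (ascending): 3.6, 3.6, 4, 5.2, 7.4, 7.4
The 2 values of 3.6 occupy positions 1–2 → average rank (1+2)/2 = 1.5.
The 2 values of 7.4 occupy positions 5–6 → average rank (5+6)/2 = 5.5.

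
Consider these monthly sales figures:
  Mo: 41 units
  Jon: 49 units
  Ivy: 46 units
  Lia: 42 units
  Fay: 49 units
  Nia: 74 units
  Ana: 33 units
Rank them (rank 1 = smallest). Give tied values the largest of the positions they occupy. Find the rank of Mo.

Sorted (ascending): 33, 41, 42, 46, 49, 49, 74
The 2 values of 49 occupy positions 5–6 → each gets rank 6.
Mo has value 41 units → rank 2.

2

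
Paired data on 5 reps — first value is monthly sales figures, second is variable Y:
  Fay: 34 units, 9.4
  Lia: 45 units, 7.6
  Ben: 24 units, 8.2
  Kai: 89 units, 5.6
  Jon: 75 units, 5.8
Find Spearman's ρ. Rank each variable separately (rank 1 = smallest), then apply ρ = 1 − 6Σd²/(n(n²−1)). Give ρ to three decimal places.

Ranks of variable 1: 2, 3, 1, 5, 4
Ranks of variable 2: 5, 3, 4, 1, 2
d = r₁ − r₂: -3, 0, -3, 4, 2
d²: 9, 0, 9, 16, 4; Σd² = 38
ρ = 1 − 6·38/(5·24) = 1 − 228/120 = -0.900

-0.900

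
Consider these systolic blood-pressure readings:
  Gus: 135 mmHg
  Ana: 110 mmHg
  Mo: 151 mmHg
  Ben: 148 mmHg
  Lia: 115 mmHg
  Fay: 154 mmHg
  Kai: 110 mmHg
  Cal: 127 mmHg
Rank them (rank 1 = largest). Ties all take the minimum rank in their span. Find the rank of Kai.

7

Sorted (descending): 154, 151, 148, 135, 127, 115, 110, 110
The 2 values of 110 occupy positions 7–8 → each gets rank 7.
Kai has value 110 mmHg → rank 7.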